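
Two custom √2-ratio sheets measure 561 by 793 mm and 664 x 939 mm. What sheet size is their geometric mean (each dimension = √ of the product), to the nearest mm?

Short side: √(561 · 664) = √372504 ≈ 610.3 → 610 mm
Long side: √(793 · 939) = √744627 ≈ 862.9 → 863 mm

610 × 863 mm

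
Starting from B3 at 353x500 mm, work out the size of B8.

B4: ⌊500/2⌋ × 353 = 250 × 353 mm
B5: ⌊353/2⌋ × 250 = 176 × 250 mm
B6: ⌊250/2⌋ × 176 = 125 × 176 mm
B7: ⌊176/2⌋ × 125 = 88 × 125 mm
B8: ⌊125/2⌋ × 88 = 62 × 88 mm

62 × 88 mm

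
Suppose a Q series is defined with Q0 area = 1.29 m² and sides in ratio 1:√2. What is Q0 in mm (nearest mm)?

Let the short side be w mm. Then w · w√2 = 1.29 m² = 1,290,000 mm².
w² = 1,290,000/√2, so w ≈ 955.1 mm; long side = w√2 ≈ 1350.7 mm.

955 × 1351 mm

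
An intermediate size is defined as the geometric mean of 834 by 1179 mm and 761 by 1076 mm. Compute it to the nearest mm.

Short side: √(834 · 761) = √634674 ≈ 796.7 → 797 mm
Long side: √(1179 · 1076) = √1268604 ≈ 1126.3 → 1126 mm

797 × 1126 mm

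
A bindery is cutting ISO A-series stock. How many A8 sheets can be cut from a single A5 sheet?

8

A5 = 148 × 210 mm; A8 = 52 × 74 mm.
Each halving step doubles the count; 3 steps from A5 to A8.
2^3 = 8.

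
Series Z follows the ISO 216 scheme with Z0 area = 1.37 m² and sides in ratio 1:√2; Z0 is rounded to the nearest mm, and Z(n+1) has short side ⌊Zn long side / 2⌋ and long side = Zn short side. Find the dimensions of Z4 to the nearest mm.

246 × 348 mm

Let Z0's short side be w mm. w · w√2 = 1.37 m² = 1,370,000 mm², so w ≈ 984.2 mm and w√2 ≈ 1391.9 mm → Z0 = 984 × 1392 mm.
Z1: ⌊1392/2⌋ × 984 = 696 × 984 mm
Z2: ⌊984/2⌋ × 696 = 492 × 696 mm
Z3: ⌊696/2⌋ × 492 = 348 × 492 mm
Z4: ⌊492/2⌋ × 348 = 246 × 348 mm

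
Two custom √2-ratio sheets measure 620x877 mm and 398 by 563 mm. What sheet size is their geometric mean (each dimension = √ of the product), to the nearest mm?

497 × 703 mm

Short side: √(620 · 398) = √246760 ≈ 496.7 → 497 mm
Long side: √(877 · 563) = √493751 ≈ 702.7 → 703 mm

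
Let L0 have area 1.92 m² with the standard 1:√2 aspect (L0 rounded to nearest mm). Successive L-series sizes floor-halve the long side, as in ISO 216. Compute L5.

206 × 291 mm

Let L0's short side be w mm. w · w√2 = 1.92 m² = 1,920,000 mm², so w ≈ 1165.2 mm and w√2 ≈ 1647.8 mm → L0 = 1165 × 1648 mm.
L1: ⌊1648/2⌋ × 1165 = 824 × 1165 mm
L2: ⌊1165/2⌋ × 824 = 582 × 824 mm
L3: ⌊824/2⌋ × 582 = 412 × 582 mm
L4: ⌊582/2⌋ × 412 = 291 × 412 mm
L5: ⌊412/2⌋ × 291 = 206 × 291 mm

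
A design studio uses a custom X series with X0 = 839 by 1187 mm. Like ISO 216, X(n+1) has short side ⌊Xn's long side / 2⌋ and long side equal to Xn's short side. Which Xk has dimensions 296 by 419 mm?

X0: 839 × 1187 mm
X1: 593 × 839 mm
X2: 419 × 593 mm
X3: 296 × 419 mm
X4: 209 × 296 mm
→ matches X3.

X3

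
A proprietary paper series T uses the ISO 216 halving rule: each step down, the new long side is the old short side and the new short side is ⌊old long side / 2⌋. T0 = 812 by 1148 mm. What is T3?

287 × 406 mm

T1: ⌊1148/2⌋ × 812 = 574 × 812 mm
T2: ⌊812/2⌋ × 574 = 406 × 574 mm
T3: ⌊574/2⌋ × 406 = 287 × 406 mm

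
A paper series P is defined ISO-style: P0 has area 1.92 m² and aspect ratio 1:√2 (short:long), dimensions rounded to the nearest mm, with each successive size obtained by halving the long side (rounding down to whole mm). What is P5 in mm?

206 × 291 mm

Let P0's short side be w mm. w · w√2 = 1.92 m² = 1,920,000 mm², so w ≈ 1165.2 mm and w√2 ≈ 1647.8 mm → P0 = 1165 × 1648 mm.
P1: ⌊1648/2⌋ × 1165 = 824 × 1165 mm
P2: ⌊1165/2⌋ × 824 = 582 × 824 mm
P3: ⌊824/2⌋ × 582 = 412 × 582 mm
P4: ⌊582/2⌋ × 412 = 291 × 412 mm
P5: ⌊412/2⌋ × 291 = 206 × 291 mm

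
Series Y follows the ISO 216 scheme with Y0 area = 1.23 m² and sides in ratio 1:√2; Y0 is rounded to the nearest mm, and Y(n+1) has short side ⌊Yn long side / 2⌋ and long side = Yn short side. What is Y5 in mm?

Let Y0's short side be w mm. w · w√2 = 1.23 m² = 1,230,000 mm², so w ≈ 932.6 mm and w√2 ≈ 1318.9 mm → Y0 = 933 × 1319 mm.
Y1: ⌊1319/2⌋ × 933 = 659 × 933 mm
Y2: ⌊933/2⌋ × 659 = 466 × 659 mm
Y3: ⌊659/2⌋ × 466 = 329 × 466 mm
Y4: ⌊466/2⌋ × 329 = 233 × 329 mm
Y5: ⌊329/2⌋ × 233 = 164 × 233 mm

164 × 233 mm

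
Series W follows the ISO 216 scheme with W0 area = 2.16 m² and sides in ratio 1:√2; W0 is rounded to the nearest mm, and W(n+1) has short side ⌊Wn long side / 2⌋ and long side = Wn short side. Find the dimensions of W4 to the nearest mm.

Let W0's short side be w mm. w · w√2 = 2.16 m² = 2,160,000 mm², so w ≈ 1235.9 mm and w√2 ≈ 1747.8 mm → W0 = 1236 × 1748 mm.
W1: ⌊1748/2⌋ × 1236 = 874 × 1236 mm
W2: ⌊1236/2⌋ × 874 = 618 × 874 mm
W3: ⌊874/2⌋ × 618 = 437 × 618 mm
W4: ⌊618/2⌋ × 437 = 309 × 437 mm

309 × 437 mm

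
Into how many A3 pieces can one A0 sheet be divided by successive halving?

Each ISO step halves the sheet: 1 × A0 → 2 × A1 → 4 × A2 → 8 × A3
From A0 to A3 is 3 halving steps: 2^3 = 8.

8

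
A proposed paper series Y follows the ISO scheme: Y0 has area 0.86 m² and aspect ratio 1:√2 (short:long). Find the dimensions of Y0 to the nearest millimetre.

Let the short side be w mm. Then w · w√2 = 0.86 m² = 860,000 mm².
w² = 860,000/√2, so w ≈ 779.8 mm; long side = w√2 ≈ 1102.8 mm.

780 × 1103 mm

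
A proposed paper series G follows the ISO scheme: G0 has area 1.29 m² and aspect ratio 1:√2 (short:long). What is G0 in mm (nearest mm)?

Let the short side be w mm. Then w · w√2 = 1.29 m² = 1,290,000 mm².
w² = 1,290,000/√2, so w ≈ 955.1 mm; long side = w√2 ≈ 1350.7 mm.

955 × 1351 mm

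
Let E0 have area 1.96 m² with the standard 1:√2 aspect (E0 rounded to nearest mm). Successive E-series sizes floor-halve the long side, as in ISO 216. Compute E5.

208 × 294 mm

Let E0's short side be w mm. w · w√2 = 1.96 m² = 1,960,000 mm², so w ≈ 1177.3 mm and w√2 ≈ 1664.9 mm → E0 = 1177 × 1665 mm.
E1: ⌊1665/2⌋ × 1177 = 832 × 1177 mm
E2: ⌊1177/2⌋ × 832 = 588 × 832 mm
E3: ⌊832/2⌋ × 588 = 416 × 588 mm
E4: ⌊588/2⌋ × 416 = 294 × 416 mm
E5: ⌊416/2⌋ × 294 = 208 × 294 mm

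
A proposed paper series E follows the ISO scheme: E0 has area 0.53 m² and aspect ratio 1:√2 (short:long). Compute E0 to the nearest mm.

Let the short side be w mm. Then w · w√2 = 0.53 m² = 530,000 mm².
w² = 530,000/√2, so w ≈ 612.2 mm; long side = w√2 ≈ 865.8 mm.

612 × 866 mm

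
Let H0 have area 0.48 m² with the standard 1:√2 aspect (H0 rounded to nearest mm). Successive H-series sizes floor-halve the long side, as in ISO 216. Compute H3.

Let H0's short side be w mm. w · w√2 = 0.48 m² = 480,000 mm², so w ≈ 582.6 mm and w√2 ≈ 823.9 mm → H0 = 583 × 824 mm.
H1: ⌊824/2⌋ × 583 = 412 × 583 mm
H2: ⌊583/2⌋ × 412 = 291 × 412 mm
H3: ⌊412/2⌋ × 291 = 206 × 291 mm

206 × 291 mm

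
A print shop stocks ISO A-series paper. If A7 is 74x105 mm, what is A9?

A8: ⌊105/2⌋ × 74 = 52 × 74 mm
A9: ⌊74/2⌋ × 52 = 37 × 52 mm

37 × 52 mm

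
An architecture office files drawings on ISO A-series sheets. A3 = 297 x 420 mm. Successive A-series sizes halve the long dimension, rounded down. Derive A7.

74 × 105 mm

A4: ⌊420/2⌋ × 297 = 210 × 297 mm
A5: ⌊297/2⌋ × 210 = 148 × 210 mm
A6: ⌊210/2⌋ × 148 = 105 × 148 mm
A7: ⌊148/2⌋ × 105 = 74 × 105 mm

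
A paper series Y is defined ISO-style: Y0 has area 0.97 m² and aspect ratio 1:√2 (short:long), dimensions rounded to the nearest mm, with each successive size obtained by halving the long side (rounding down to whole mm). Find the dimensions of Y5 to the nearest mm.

Let Y0's short side be w mm. w · w√2 = 0.97 m² = 970,000 mm², so w ≈ 828.2 mm and w√2 ≈ 1171.2 mm → Y0 = 828 × 1171 mm.
Y1: ⌊1171/2⌋ × 828 = 585 × 828 mm
Y2: ⌊828/2⌋ × 585 = 414 × 585 mm
Y3: ⌊585/2⌋ × 414 = 292 × 414 mm
Y4: ⌊414/2⌋ × 292 = 207 × 292 mm
Y5: ⌊292/2⌋ × 207 = 146 × 207 mm

146 × 207 mm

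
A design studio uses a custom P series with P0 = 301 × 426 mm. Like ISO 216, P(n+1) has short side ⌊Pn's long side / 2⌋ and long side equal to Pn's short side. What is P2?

150 × 213 mm

P1: ⌊426/2⌋ × 301 = 213 × 301 mm
P2: ⌊301/2⌋ × 213 = 150 × 213 mm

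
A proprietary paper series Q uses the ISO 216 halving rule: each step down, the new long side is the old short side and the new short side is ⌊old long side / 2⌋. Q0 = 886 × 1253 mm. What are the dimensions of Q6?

Q1: ⌊1253/2⌋ × 886 = 626 × 886 mm
Q2: ⌊886/2⌋ × 626 = 443 × 626 mm
Q3: ⌊626/2⌋ × 443 = 313 × 443 mm
Q4: ⌊443/2⌋ × 313 = 221 × 313 mm
Q5: ⌊313/2⌋ × 221 = 156 × 221 mm
Q6: ⌊221/2⌋ × 156 = 110 × 156 mm

110 × 156 mm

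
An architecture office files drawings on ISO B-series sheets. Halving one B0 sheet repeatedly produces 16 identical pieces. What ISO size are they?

16 = 2^4, so 4 halving steps.
B0 → B1 → … → B4 after 4 steps.

B4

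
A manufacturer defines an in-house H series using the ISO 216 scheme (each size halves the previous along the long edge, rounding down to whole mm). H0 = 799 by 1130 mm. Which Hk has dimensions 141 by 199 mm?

H5

H0: 799 × 1130 mm
H1: 565 × 799 mm
H2: 399 × 565 mm
H3: 282 × 399 mm
H4: 199 × 282 mm
H5: 141 × 199 mm
H6: 99 × 141 mm
→ matches H5.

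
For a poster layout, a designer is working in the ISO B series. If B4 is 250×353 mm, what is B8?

62 × 88 mm

B5: ⌊353/2⌋ × 250 = 176 × 250 mm
B6: ⌊250/2⌋ × 176 = 125 × 176 mm
B7: ⌊176/2⌋ × 125 = 88 × 125 mm
B8: ⌊125/2⌋ × 88 = 62 × 88 mm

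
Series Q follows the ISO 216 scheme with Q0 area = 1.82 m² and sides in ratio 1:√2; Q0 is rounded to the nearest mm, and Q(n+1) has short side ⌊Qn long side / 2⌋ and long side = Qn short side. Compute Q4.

283 × 401 mm

Let Q0's short side be w mm. w · w√2 = 1.82 m² = 1,820,000 mm², so w ≈ 1134.4 mm and w√2 ≈ 1604.3 mm → Q0 = 1134 × 1604 mm.
Q1: ⌊1604/2⌋ × 1134 = 802 × 1134 mm
Q2: ⌊1134/2⌋ × 802 = 567 × 802 mm
Q3: ⌊802/2⌋ × 567 = 401 × 567 mm
Q4: ⌊567/2⌋ × 401 = 283 × 401 mm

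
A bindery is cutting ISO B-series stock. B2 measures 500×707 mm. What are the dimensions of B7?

88 × 125 mm

B3: ⌊707/2⌋ × 500 = 353 × 500 mm
B4: ⌊500/2⌋ × 353 = 250 × 353 mm
B5: ⌊353/2⌋ × 250 = 176 × 250 mm
B6: ⌊250/2⌋ × 176 = 125 × 176 mm
B7: ⌊176/2⌋ × 125 = 88 × 125 mm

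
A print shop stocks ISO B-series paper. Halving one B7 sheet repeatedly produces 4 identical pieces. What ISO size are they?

B9

4 = 2^2, so 2 halving steps.
B7 → B8 → … → B9 after 2 steps.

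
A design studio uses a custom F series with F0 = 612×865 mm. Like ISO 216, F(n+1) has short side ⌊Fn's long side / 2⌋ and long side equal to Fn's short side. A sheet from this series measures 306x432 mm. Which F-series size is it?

F0: 612 × 865 mm
F1: 432 × 612 mm
F2: 306 × 432 mm
F3: 216 × 306 mm
→ matches F2.

F2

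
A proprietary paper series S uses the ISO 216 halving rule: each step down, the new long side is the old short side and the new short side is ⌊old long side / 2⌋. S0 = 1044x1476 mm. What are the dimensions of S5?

184 × 261 mm

S1: ⌊1476/2⌋ × 1044 = 738 × 1044 mm
S2: ⌊1044/2⌋ × 738 = 522 × 738 mm
S3: ⌊738/2⌋ × 522 = 369 × 522 mm
S4: ⌊522/2⌋ × 369 = 261 × 369 mm
S5: ⌊369/2⌋ × 261 = 184 × 261 mm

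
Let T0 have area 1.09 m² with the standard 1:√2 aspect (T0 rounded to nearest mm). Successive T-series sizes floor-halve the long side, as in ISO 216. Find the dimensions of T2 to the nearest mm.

439 × 621 mm

Let T0's short side be w mm. w · w√2 = 1.09 m² = 1,090,000 mm², so w ≈ 877.9 mm and w√2 ≈ 1241.6 mm → T0 = 878 × 1242 mm.
T1: ⌊1242/2⌋ × 878 = 621 × 878 mm
T2: ⌊878/2⌋ × 621 = 439 × 621 mm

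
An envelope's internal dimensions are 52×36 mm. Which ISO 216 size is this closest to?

A9 (37 × 52 mm)

Aspect ratio 52/36 ≈ 1.444 (ISO target is √2 ≈ 1.414).
In the A-series (A0 area = 1 m²): A9 = 37 × 52 mm.
Off by 1 mm total — nearest standard size.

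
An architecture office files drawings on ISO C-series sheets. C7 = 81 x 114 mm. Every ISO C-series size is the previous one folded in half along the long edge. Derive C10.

C8: ⌊114/2⌋ × 81 = 57 × 81 mm
C9: ⌊81/2⌋ × 57 = 40 × 57 mm
C10: ⌊57/2⌋ × 40 = 28 × 40 mm

28 × 40 mm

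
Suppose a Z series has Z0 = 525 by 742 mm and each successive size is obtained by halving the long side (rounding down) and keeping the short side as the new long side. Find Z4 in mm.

131 × 185 mm

Z1: ⌊742/2⌋ × 525 = 371 × 525 mm
Z2: ⌊525/2⌋ × 371 = 262 × 371 mm
Z3: ⌊371/2⌋ × 262 = 185 × 262 mm
Z4: ⌊262/2⌋ × 185 = 131 × 185 mm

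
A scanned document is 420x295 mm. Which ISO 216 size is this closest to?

A3 (297 × 420 mm)

Aspect ratio 420/295 ≈ 1.424 — close to the ISO √2 ≈ 1.414.
In the A-series (A0 area = 1 m²): A3 = 297 × 420 mm.
Off by 2 mm total — nearest standard size.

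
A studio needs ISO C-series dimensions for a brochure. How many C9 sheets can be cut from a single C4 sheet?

C4 = 229 × 324 mm; C9 = 40 × 57 mm.
Each halving step doubles the count; 5 steps from C4 to C9.
2^5 = 32.

32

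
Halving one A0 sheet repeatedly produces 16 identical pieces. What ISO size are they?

16 = 2^4, so 4 halving steps.
A0 → A1 → … → A4 after 4 steps.

A4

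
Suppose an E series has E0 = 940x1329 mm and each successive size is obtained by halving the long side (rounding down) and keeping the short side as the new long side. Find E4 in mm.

235 × 332 mm

E1: ⌊1329/2⌋ × 940 = 664 × 940 mm
E2: ⌊940/2⌋ × 664 = 470 × 664 mm
E3: ⌊664/2⌋ × 470 = 332 × 470 mm
E4: ⌊470/2⌋ × 332 = 235 × 332 mm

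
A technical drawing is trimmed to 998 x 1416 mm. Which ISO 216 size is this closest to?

B0 (1000 × 1414 mm)

Aspect ratio 1416/998 ≈ 1.419 — close to the ISO √2 ≈ 1.414.
In the B-series (B0 = 1000 × 1414 mm): B0 = 1000 × 1414 mm.
Off by 4 mm total — nearest standard size.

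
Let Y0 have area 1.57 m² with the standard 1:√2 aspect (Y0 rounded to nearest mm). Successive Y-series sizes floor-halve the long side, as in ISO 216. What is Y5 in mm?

Let Y0's short side be w mm. w · w√2 = 1.57 m² = 1,570,000 mm², so w ≈ 1053.6 mm and w√2 ≈ 1490.1 mm → Y0 = 1054 × 1490 mm.
Y1: ⌊1490/2⌋ × 1054 = 745 × 1054 mm
Y2: ⌊1054/2⌋ × 745 = 527 × 745 mm
Y3: ⌊745/2⌋ × 527 = 372 × 527 mm
Y4: ⌊527/2⌋ × 372 = 263 × 372 mm
Y5: ⌊372/2⌋ × 263 = 186 × 263 mm

186 × 263 mm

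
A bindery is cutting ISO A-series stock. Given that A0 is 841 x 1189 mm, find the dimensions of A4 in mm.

A1: ⌊1189/2⌋ × 841 = 594 × 841 mm
A2: ⌊841/2⌋ × 594 = 420 × 594 mm
A3: ⌊594/2⌋ × 420 = 297 × 420 mm
A4: ⌊420/2⌋ × 297 = 210 × 297 mm

210 × 297 mm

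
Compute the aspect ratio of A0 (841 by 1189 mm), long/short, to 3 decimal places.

1.414

1189 / 841 = 1.414
Matches √2 ≈ 1.414 — the ISO 216 defining ratio.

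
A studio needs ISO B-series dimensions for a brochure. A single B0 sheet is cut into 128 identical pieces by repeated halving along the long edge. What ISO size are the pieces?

B7

128 = 2^7, so 7 halving steps.
B0 → B1 → … → B7 after 7 steps.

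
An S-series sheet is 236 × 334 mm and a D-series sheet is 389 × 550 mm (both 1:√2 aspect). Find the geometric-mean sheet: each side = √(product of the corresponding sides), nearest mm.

303 × 429 mm

Short side: √(236 · 389) = √91804 ≈ 303.0 → 303 mm
Long side: √(334 · 550) = √183700 ≈ 428.6 → 429 mm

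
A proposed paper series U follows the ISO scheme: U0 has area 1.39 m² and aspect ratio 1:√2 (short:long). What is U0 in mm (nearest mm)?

991 × 1402 mm

Let the short side be w mm. Then w · w√2 = 1.39 m² = 1,390,000 mm².
w² = 1,390,000/√2, so w ≈ 991.4 mm; long side = w√2 ≈ 1402.1 mm.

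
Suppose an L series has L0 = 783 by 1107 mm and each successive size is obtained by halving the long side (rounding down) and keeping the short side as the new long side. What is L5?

L1: ⌊1107/2⌋ × 783 = 553 × 783 mm
L2: ⌊783/2⌋ × 553 = 391 × 553 mm
L3: ⌊553/2⌋ × 391 = 276 × 391 mm
L4: ⌊391/2⌋ × 276 = 195 × 276 mm
L5: ⌊276/2⌋ × 195 = 138 × 195 mm

138 × 195 mm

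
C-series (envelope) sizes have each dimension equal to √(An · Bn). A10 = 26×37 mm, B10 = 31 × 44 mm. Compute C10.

28 × 40 mm

Short side: √(26 · 31) = √806 ≈ 28.4 → 28 mm
Long side: √(37 · 44) = √1628 ≈ 40.3 → 40 mm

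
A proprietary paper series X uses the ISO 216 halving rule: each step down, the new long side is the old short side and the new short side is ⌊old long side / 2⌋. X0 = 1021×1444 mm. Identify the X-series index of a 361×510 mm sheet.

X0: 1021 × 1444 mm
X1: 722 × 1021 mm
X2: 510 × 722 mm
X3: 361 × 510 mm
X4: 255 × 361 mm
→ matches X3.

X3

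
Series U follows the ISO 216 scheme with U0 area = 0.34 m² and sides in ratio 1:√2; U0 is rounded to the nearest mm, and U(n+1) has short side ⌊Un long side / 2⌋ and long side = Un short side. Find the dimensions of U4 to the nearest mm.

Let U0's short side be w mm. w · w√2 = 0.34 m² = 340,000 mm², so w ≈ 490.3 mm and w√2 ≈ 693.4 mm → U0 = 490 × 693 mm.
U1: ⌊693/2⌋ × 490 = 346 × 490 mm
U2: ⌊490/2⌋ × 346 = 245 × 346 mm
U3: ⌊346/2⌋ × 245 = 173 × 245 mm
U4: ⌊245/2⌋ × 173 = 122 × 173 mm

122 × 173 mm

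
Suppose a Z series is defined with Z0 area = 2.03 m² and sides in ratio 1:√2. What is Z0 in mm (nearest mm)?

Let the short side be w mm. Then w · w√2 = 2.03 m² = 2,030,000 mm².
w² = 2,030,000/√2, so w ≈ 1198.1 mm; long side = w√2 ≈ 1694.4 mm.

1198 × 1694 mm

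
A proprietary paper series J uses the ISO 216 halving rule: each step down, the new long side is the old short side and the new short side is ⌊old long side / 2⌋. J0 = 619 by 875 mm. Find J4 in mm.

J1: ⌊875/2⌋ × 619 = 437 × 619 mm
J2: ⌊619/2⌋ × 437 = 309 × 437 mm
J3: ⌊437/2⌋ × 309 = 218 × 309 mm
J4: ⌊309/2⌋ × 218 = 154 × 218 mm

154 × 218 mm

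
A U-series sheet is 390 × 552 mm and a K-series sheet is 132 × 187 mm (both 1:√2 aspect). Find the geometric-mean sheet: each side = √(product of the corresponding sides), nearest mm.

227 × 321 mm

Short side: √(390 · 132) = √51480 ≈ 226.9 → 227 mm
Long side: √(552 · 187) = √103224 ≈ 321.3 → 321 mm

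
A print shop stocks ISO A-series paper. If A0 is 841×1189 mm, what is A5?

A1: ⌊1189/2⌋ × 841 = 594 × 841 mm
A2: ⌊841/2⌋ × 594 = 420 × 594 mm
A3: ⌊594/2⌋ × 420 = 297 × 420 mm
A4: ⌊420/2⌋ × 297 = 210 × 297 mm
A5: ⌊297/2⌋ × 210 = 148 × 210 mm

148 × 210 mm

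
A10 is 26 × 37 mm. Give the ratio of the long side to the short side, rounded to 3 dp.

37 / 26 = 1.423
ISO 216 targets √2 ≈ 1.414; the +0.009 deviation is from mm rounding.

1.423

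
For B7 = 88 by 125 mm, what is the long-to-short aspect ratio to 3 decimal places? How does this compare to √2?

125 / 88 = 1.420
ISO 216 targets √2 ≈ 1.414; the +0.006 deviation is from mm rounding.

1.420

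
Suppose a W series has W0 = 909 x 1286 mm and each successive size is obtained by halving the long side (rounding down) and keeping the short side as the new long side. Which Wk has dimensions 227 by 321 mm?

W0: 909 × 1286 mm
W1: 643 × 909 mm
W2: 454 × 643 mm
W3: 321 × 454 mm
W4: 227 × 321 mm
W5: 160 × 227 mm
→ matches W4.

W4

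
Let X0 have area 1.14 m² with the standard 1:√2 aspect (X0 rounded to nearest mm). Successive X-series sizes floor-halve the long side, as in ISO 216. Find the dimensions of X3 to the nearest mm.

Let X0's short side be w mm. w · w√2 = 1.14 m² = 1,140,000 mm², so w ≈ 897.8 mm and w√2 ≈ 1269.7 mm → X0 = 898 × 1270 mm.
X1: ⌊1270/2⌋ × 898 = 635 × 898 mm
X2: ⌊898/2⌋ × 635 = 449 × 635 mm
X3: ⌊635/2⌋ × 449 = 317 × 449 mm

317 × 449 mm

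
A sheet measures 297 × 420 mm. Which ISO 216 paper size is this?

Aspect ratio 420/297 ≈ 1.414 — close to the ISO √2 ≈ 1.414.
In the A-series (A0 area = 1 m²): A3 = 297 × 420 mm.

A3 (297 × 420 mm)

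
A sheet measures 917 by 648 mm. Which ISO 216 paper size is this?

C1 (648 × 917 mm)

Aspect ratio 917/648 ≈ 1.415 — close to the ISO √2 ≈ 1.414.
In the C-series (envelope sizes, between A and B): C1 = 648 × 917 mm.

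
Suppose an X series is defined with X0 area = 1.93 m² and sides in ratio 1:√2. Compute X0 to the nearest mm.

1168 × 1652 mm

Let the short side be w mm. Then w · w√2 = 1.93 m² = 1,930,000 mm².
w² = 1,930,000/√2, so w ≈ 1168.2 mm; long side = w√2 ≈ 1652.1 mm.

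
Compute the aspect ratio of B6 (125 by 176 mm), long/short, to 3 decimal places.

1.408

176 / 125 = 1.408
ISO 216 targets √2 ≈ 1.414; the -0.006 deviation is from mm rounding.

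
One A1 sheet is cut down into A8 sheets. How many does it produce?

A1 = 594 × 841 mm; A8 = 52 × 74 mm.
Each halving step doubles the count; 7 steps from A1 to A8.
2^7 = 128.

128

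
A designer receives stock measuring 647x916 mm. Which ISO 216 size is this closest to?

Aspect ratio 916/647 ≈ 1.416 — close to the ISO √2 ≈ 1.414.
In the C-series (envelope sizes, between A and B): C1 = 648 × 917 mm.
Off by 2 mm total — nearest standard size.

C1 (648 × 917 mm)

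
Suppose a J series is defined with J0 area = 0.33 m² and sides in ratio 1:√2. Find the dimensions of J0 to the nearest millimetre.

483 × 683 mm

Let the short side be w mm. Then w · w√2 = 0.33 m² = 330,000 mm².
w² = 330,000/√2, so w ≈ 483.1 mm; long side = w√2 ≈ 683.1 mm.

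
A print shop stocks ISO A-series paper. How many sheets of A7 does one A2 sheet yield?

32

A2 = 420 × 594 mm; A7 = 74 × 105 mm.
Each halving step doubles the count; 5 steps from A2 to A7.
2^5 = 32.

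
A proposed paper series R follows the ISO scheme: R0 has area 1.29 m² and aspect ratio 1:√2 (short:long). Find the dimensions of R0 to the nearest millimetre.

Let the short side be w mm. Then w · w√2 = 1.29 m² = 1,290,000 mm².
w² = 1,290,000/√2, so w ≈ 955.1 mm; long side = w√2 ≈ 1350.7 mm.

955 × 1351 mm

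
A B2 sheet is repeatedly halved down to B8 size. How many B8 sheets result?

Each ISO step halves the sheet: 1 × B2 → 2 × B3 → 4 × B4 → 8 × B5 → …
From B2 to B8 is 6 halving steps: 2^6 = 64.

64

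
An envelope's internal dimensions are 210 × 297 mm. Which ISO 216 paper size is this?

A4 (210 × 297 mm)

Aspect ratio 297/210 ≈ 1.414 — close to the ISO √2 ≈ 1.414.
In the A-series (A0 area = 1 m²): A4 = 210 × 297 mm.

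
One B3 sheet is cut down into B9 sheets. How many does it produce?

Each ISO step halves the sheet: 1 × B3 → 2 × B4 → 4 × B5 → 8 × B6 → …
From B3 to B9 is 6 halving steps: 2^6 = 64.

64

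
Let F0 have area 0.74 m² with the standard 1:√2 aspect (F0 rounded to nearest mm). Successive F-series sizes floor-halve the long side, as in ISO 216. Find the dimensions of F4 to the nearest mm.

Let F0's short side be w mm. w · w√2 = 0.74 m² = 740,000 mm², so w ≈ 723.4 mm and w√2 ≈ 1023.0 mm → F0 = 723 × 1023 mm.
F1: ⌊1023/2⌋ × 723 = 511 × 723 mm
F2: ⌊723/2⌋ × 511 = 361 × 511 mm
F3: ⌊511/2⌋ × 361 = 255 × 361 mm
F4: ⌊361/2⌋ × 255 = 180 × 255 mm

180 × 255 mm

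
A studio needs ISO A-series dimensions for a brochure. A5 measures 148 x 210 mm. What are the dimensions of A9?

37 × 52 mm

A6: ⌊210/2⌋ × 148 = 105 × 148 mm
A7: ⌊148/2⌋ × 105 = 74 × 105 mm
A8: ⌊105/2⌋ × 74 = 52 × 74 mm
A9: ⌊74/2⌋ × 52 = 37 × 52 mm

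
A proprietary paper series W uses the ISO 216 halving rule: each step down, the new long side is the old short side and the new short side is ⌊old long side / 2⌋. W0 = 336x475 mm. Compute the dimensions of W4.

W1: ⌊475/2⌋ × 336 = 237 × 336 mm
W2: ⌊336/2⌋ × 237 = 168 × 237 mm
W3: ⌊237/2⌋ × 168 = 118 × 168 mm
W4: ⌊168/2⌋ × 118 = 84 × 118 mm

84 × 118 mm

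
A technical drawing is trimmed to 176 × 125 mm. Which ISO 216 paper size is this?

Aspect ratio 176/125 ≈ 1.408 — close to the ISO √2 ≈ 1.414.
In the B-series (B0 = 1000 × 1414 mm): B6 = 125 × 176 mm.

B6 (125 × 176 mm)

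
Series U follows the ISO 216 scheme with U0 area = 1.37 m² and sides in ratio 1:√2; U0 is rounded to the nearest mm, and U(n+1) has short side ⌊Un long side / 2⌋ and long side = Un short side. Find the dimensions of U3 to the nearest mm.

Let U0's short side be w mm. w · w√2 = 1.37 m² = 1,370,000 mm², so w ≈ 984.2 mm and w√2 ≈ 1391.9 mm → U0 = 984 × 1392 mm.
U1: ⌊1392/2⌋ × 984 = 696 × 984 mm
U2: ⌊984/2⌋ × 696 = 492 × 696 mm
U3: ⌊696/2⌋ × 492 = 348 × 492 mm

348 × 492 mm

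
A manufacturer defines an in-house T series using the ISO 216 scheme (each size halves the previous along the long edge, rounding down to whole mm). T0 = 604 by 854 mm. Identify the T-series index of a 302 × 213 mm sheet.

T0: 604 × 854 mm
T1: 427 × 604 mm
T2: 302 × 427 mm
T3: 213 × 302 mm
T4: 151 × 213 mm
→ matches T3.

T3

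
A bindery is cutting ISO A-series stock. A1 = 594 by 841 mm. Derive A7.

74 × 105 mm

A2: ⌊841/2⌋ × 594 = 420 × 594 mm
A3: ⌊594/2⌋ × 420 = 297 × 420 mm
A4: ⌊420/2⌋ × 297 = 210 × 297 mm
A5: ⌊297/2⌋ × 210 = 148 × 210 mm
A6: ⌊210/2⌋ × 148 = 105 × 148 mm
A7: ⌊148/2⌋ × 105 = 74 × 105 mm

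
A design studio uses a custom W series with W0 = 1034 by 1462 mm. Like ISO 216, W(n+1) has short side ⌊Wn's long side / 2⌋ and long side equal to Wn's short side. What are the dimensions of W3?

W1: ⌊1462/2⌋ × 1034 = 731 × 1034 mm
W2: ⌊1034/2⌋ × 731 = 517 × 731 mm
W3: ⌊731/2⌋ × 517 = 365 × 517 mm

365 × 517 mm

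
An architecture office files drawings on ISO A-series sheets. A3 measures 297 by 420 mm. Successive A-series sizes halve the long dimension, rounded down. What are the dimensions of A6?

A4: ⌊420/2⌋ × 297 = 210 × 297 mm
A5: ⌊297/2⌋ × 210 = 148 × 210 mm
A6: ⌊210/2⌋ × 148 = 105 × 148 mm

105 × 148 mm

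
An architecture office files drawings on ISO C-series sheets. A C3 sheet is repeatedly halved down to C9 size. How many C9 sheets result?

Each ISO step halves the sheet: 1 × C3 → 2 × C4 → 4 × C5 → 8 × C6 → …
From C3 to C9 is 6 halving steps: 2^6 = 64.

64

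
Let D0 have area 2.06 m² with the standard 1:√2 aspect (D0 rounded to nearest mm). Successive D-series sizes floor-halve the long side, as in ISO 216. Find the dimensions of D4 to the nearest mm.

301 × 426 mm

Let D0's short side be w mm. w · w√2 = 2.06 m² = 2,060,000 mm², so w ≈ 1206.9 mm and w√2 ≈ 1706.8 mm → D0 = 1207 × 1707 mm.
D1: ⌊1707/2⌋ × 1207 = 853 × 1207 mm
D2: ⌊1207/2⌋ × 853 = 603 × 853 mm
D3: ⌊853/2⌋ × 603 = 426 × 603 mm
D4: ⌊603/2⌋ × 426 = 301 × 426 mm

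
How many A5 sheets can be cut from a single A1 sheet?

Each ISO step halves the sheet: 1 × A1 → 2 × A2 → 4 × A3 → 8 × A4 → …
From A1 to A5 is 4 halving steps: 2^4 = 16.

16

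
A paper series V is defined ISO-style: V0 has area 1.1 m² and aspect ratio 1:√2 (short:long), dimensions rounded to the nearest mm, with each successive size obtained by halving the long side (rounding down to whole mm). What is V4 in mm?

220 × 311 mm

Let V0's short side be w mm. w · w√2 = 1.1 m² = 1,100,000 mm², so w ≈ 881.9 mm and w√2 ≈ 1247.3 mm → V0 = 882 × 1247 mm.
V1: ⌊1247/2⌋ × 882 = 623 × 882 mm
V2: ⌊882/2⌋ × 623 = 441 × 623 mm
V3: ⌊623/2⌋ × 441 = 311 × 441 mm
V4: ⌊441/2⌋ × 311 = 220 × 311 mm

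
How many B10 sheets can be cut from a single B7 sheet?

Each ISO step halves the sheet: 1 × B7 → 2 × B8 → 4 × B9 → 8 × B10
From B7 to B10 is 3 halving steps: 2^3 = 8.

8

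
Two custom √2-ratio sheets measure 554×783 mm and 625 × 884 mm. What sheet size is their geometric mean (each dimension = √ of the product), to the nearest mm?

Short side: √(554 · 625) = √346250 ≈ 588.4 → 588 mm
Long side: √(783 · 884) = √692172 ≈ 832.0 → 832 mm

588 × 832 mm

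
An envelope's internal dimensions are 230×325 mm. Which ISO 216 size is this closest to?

C4 (229 × 324 mm)

Aspect ratio 325/230 ≈ 1.413 — close to the ISO √2 ≈ 1.414.
In the C-series (envelope sizes, between A and B): C4 = 229 × 324 mm.
Off by 2 mm total — nearest standard size.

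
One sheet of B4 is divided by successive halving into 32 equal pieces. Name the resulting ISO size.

B9

32 = 2^5, so 5 halving steps.
B4 → B5 → … → B9 after 5 steps.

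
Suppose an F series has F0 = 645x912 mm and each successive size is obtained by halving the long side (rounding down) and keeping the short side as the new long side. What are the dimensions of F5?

114 × 161 mm

F1: ⌊912/2⌋ × 645 = 456 × 645 mm
F2: ⌊645/2⌋ × 456 = 322 × 456 mm
F3: ⌊456/2⌋ × 322 = 228 × 322 mm
F4: ⌊322/2⌋ × 228 = 161 × 228 mm
F5: ⌊228/2⌋ × 161 = 114 × 161 mm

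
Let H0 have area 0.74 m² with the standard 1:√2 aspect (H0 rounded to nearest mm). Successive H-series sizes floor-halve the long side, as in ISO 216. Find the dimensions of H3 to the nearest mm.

255 × 361 mm

Let H0's short side be w mm. w · w√2 = 0.74 m² = 740,000 mm², so w ≈ 723.4 mm and w√2 ≈ 1023.0 mm → H0 = 723 × 1023 mm.
H1: ⌊1023/2⌋ × 723 = 511 × 723 mm
H2: ⌊723/2⌋ × 511 = 361 × 511 mm
H3: ⌊511/2⌋ × 361 = 255 × 361 mm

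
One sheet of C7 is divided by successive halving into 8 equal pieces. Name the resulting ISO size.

8 = 2^3, so 3 halving steps.
C7 → C8 → … → C10 after 3 steps.

C10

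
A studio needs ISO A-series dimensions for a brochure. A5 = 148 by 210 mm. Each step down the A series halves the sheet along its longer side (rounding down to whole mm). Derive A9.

37 × 52 mm

A6: ⌊210/2⌋ × 148 = 105 × 148 mm
A7: ⌊148/2⌋ × 105 = 74 × 105 mm
A8: ⌊105/2⌋ × 74 = 52 × 74 mm
A9: ⌊74/2⌋ × 52 = 37 × 52 mm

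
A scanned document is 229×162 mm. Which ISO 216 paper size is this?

C5 (162 × 229 mm)

Aspect ratio 229/162 ≈ 1.414 — close to the ISO √2 ≈ 1.414.
In the C-series (envelope sizes, between A and B): C5 = 162 × 229 mm.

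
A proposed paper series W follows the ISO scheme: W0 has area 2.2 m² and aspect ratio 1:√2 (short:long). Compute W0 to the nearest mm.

1247 × 1764 mm

Let the short side be w mm. Then w · w√2 = 2.2 m² = 2,200,000 mm².
w² = 2,200,000/√2, so w ≈ 1247.3 mm; long side = w√2 ≈ 1763.9 mm.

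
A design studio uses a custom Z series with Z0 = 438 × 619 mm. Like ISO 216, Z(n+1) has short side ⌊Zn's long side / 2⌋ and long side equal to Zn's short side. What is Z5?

77 × 109 mm

Z1: ⌊619/2⌋ × 438 = 309 × 438 mm
Z2: ⌊438/2⌋ × 309 = 219 × 309 mm
Z3: ⌊309/2⌋ × 219 = 154 × 219 mm
Z4: ⌊219/2⌋ × 154 = 109 × 154 mm
Z5: ⌊154/2⌋ × 109 = 77 × 109 mm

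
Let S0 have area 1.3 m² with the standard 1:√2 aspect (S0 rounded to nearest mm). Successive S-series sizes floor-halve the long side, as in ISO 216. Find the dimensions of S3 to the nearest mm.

339 × 479 mm

Let S0's short side be w mm. w · w√2 = 1.3 m² = 1,300,000 mm², so w ≈ 958.8 mm and w√2 ≈ 1355.9 mm → S0 = 959 × 1356 mm.
S1: ⌊1356/2⌋ × 959 = 678 × 959 mm
S2: ⌊959/2⌋ × 678 = 479 × 678 mm
S3: ⌊678/2⌋ × 479 = 339 × 479 mm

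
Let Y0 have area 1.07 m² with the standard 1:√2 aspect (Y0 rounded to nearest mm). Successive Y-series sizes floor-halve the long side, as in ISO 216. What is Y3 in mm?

307 × 435 mm

Let Y0's short side be w mm. w · w√2 = 1.07 m² = 1,070,000 mm², so w ≈ 869.8 mm and w√2 ≈ 1230.1 mm → Y0 = 870 × 1230 mm.
Y1: ⌊1230/2⌋ × 870 = 615 × 870 mm
Y2: ⌊870/2⌋ × 615 = 435 × 615 mm
Y3: ⌊615/2⌋ × 435 = 307 × 435 mm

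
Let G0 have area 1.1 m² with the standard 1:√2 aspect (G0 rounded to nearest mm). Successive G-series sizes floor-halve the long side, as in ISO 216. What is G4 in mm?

Let G0's short side be w mm. w · w√2 = 1.1 m² = 1,100,000 mm², so w ≈ 881.9 mm and w√2 ≈ 1247.3 mm → G0 = 882 × 1247 mm.
G1: ⌊1247/2⌋ × 882 = 623 × 882 mm
G2: ⌊882/2⌋ × 623 = 441 × 623 mm
G3: ⌊623/2⌋ × 441 = 311 × 441 mm
G4: ⌊441/2⌋ × 311 = 220 × 311 mm

220 × 311 mm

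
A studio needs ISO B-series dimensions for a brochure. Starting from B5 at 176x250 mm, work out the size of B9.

44 × 62 mm

B6: ⌊250/2⌋ × 176 = 125 × 176 mm
B7: ⌊176/2⌋ × 125 = 88 × 125 mm
B8: ⌊125/2⌋ × 88 = 62 × 88 mm
B9: ⌊88/2⌋ × 62 = 44 × 62 mm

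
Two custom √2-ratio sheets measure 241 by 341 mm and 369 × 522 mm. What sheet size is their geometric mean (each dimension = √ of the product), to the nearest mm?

298 × 422 mm

Short side: √(241 · 369) = √88929 ≈ 298.2 → 298 mm
Long side: √(341 · 522) = √178002 ≈ 421.9 → 422 mm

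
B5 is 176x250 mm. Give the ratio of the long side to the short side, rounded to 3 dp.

1.420

250 / 176 = 1.420
ISO 216 targets √2 ≈ 1.414; the +0.006 deviation is from mm rounding.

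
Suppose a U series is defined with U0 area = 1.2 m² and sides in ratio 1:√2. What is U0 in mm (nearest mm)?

921 × 1303 mm

Let the short side be w mm. Then w · w√2 = 1.2 m² = 1,200,000 mm².
w² = 1,200,000/√2, so w ≈ 921.2 mm; long side = w√2 ≈ 1302.7 mm.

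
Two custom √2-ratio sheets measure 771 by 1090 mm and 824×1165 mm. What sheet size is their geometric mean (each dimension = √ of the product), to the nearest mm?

797 × 1127 mm

Short side: √(771 · 824) = √635304 ≈ 797.1 → 797 mm
Long side: √(1090 · 1165) = √1269850 ≈ 1126.9 → 1127 mm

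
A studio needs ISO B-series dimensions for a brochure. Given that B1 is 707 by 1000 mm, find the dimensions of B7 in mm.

88 × 125 mm

B2: ⌊1000/2⌋ × 707 = 500 × 707 mm
B3: ⌊707/2⌋ × 500 = 353 × 500 mm
B4: ⌊500/2⌋ × 353 = 250 × 353 mm
B5: ⌊353/2⌋ × 250 = 176 × 250 mm
B6: ⌊250/2⌋ × 176 = 125 × 176 mm
B7: ⌊176/2⌋ × 125 = 88 × 125 mm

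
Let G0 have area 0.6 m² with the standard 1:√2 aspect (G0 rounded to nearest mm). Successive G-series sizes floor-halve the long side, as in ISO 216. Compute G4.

Let G0's short side be w mm. w · w√2 = 0.6 m² = 600,000 mm², so w ≈ 651.4 mm and w√2 ≈ 921.2 mm → G0 = 651 × 921 mm.
G1: ⌊921/2⌋ × 651 = 460 × 651 mm
G2: ⌊651/2⌋ × 460 = 325 × 460 mm
G3: ⌊460/2⌋ × 325 = 230 × 325 mm
G4: ⌊325/2⌋ × 230 = 162 × 230 mm

162 × 230 mm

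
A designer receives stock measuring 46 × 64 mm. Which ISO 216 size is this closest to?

Aspect ratio 64/46 ≈ 1.391 (ISO target is √2 ≈ 1.414).
In the B-series (B0 = 1000 × 1414 mm): B9 = 44 × 62 mm.
Off by 4 mm total — nearest standard size.

B9 (44 × 62 mm)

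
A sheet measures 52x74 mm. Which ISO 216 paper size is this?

Aspect ratio 74/52 ≈ 1.423 — close to the ISO √2 ≈ 1.414.
In the A-series (A0 area = 1 m²): A8 = 52 × 74 mm.

A8 (52 × 74 mm)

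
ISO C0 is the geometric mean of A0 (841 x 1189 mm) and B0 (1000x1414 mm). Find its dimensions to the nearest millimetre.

917 × 1297 mm

Short: √(841 · 1000) = √841000 ≈ 917.1 mm.
Long: √(1189 · 1414) = √1681246 ≈ 1296.6 mm.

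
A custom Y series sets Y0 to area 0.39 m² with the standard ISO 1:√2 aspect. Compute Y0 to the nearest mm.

525 × 743 mm

Let the short side be w mm. Then w · w√2 = 0.39 m² = 390,000 mm².
w² = 390,000/√2, so w ≈ 525.1 mm; long side = w√2 ≈ 742.7 mm.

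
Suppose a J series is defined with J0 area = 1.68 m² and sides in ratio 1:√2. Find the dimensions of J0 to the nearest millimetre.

Let the short side be w mm. Then w · w√2 = 1.68 m² = 1,680,000 mm².
w² = 1,680,000/√2, so w ≈ 1089.9 mm; long side = w√2 ≈ 1541.4 mm.

1090 × 1541 mm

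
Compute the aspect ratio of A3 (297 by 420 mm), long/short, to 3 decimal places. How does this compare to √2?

420 / 297 = 1.414
Matches √2 ≈ 1.414 — the ISO 216 defining ratio.

1.414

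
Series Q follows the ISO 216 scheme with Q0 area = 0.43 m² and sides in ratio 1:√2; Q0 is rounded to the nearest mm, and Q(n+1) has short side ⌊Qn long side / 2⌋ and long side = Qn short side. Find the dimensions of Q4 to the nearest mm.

Let Q0's short side be w mm. w · w√2 = 0.43 m² = 430,000 mm², so w ≈ 551.4 mm and w√2 ≈ 779.8 mm → Q0 = 551 × 780 mm.
Q1: ⌊780/2⌋ × 551 = 390 × 551 mm
Q2: ⌊551/2⌋ × 390 = 275 × 390 mm
Q3: ⌊390/2⌋ × 275 = 195 × 275 mm
Q4: ⌊275/2⌋ × 195 = 137 × 195 mm

137 × 195 mm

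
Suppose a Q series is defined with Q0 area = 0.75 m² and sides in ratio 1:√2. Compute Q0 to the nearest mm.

Let the short side be w mm. Then w · w√2 = 0.75 m² = 750,000 mm².
w² = 750,000/√2, so w ≈ 728.2 mm; long side = w√2 ≈ 1029.9 mm.

728 × 1030 mm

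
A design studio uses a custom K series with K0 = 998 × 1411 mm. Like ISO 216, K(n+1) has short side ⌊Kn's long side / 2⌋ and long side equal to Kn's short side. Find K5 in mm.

K1: ⌊1411/2⌋ × 998 = 705 × 998 mm
K2: ⌊998/2⌋ × 705 = 499 × 705 mm
K3: ⌊705/2⌋ × 499 = 352 × 499 mm
K4: ⌊499/2⌋ × 352 = 249 × 352 mm
K5: ⌊352/2⌋ × 249 = 176 × 249 mm

176 × 249 mm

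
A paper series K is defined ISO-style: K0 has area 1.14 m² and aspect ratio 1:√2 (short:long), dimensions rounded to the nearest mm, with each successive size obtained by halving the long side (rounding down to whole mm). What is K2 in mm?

Let K0's short side be w mm. w · w√2 = 1.14 m² = 1,140,000 mm², so w ≈ 897.8 mm and w√2 ≈ 1269.7 mm → K0 = 898 × 1270 mm.
K1: ⌊1270/2⌋ × 898 = 635 × 898 mm
K2: ⌊898/2⌋ × 635 = 449 × 635 mm

449 × 635 mm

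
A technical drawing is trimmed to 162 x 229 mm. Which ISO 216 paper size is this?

C5 (162 × 229 mm)

Aspect ratio 229/162 ≈ 1.414 — close to the ISO √2 ≈ 1.414.
In the C-series (envelope sizes, between A and B): C5 = 162 × 229 mm.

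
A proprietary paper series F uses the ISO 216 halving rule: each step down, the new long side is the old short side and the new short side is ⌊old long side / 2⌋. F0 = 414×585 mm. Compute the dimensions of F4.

F1: ⌊585/2⌋ × 414 = 292 × 414 mm
F2: ⌊414/2⌋ × 292 = 207 × 292 mm
F3: ⌊292/2⌋ × 207 = 146 × 207 mm
F4: ⌊207/2⌋ × 146 = 103 × 146 mm

103 × 146 mm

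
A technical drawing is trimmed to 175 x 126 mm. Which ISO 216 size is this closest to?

Aspect ratio 175/126 ≈ 1.389 (ISO target is √2 ≈ 1.414).
In the B-series (B0 = 1000 × 1414 mm): B6 = 125 × 176 mm.
Off by 2 mm total — nearest standard size.

B6 (125 × 176 mm)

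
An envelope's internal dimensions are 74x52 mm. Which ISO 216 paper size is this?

Aspect ratio 74/52 ≈ 1.423 — close to the ISO √2 ≈ 1.414.
In the A-series (A0 area = 1 m²): A8 = 52 × 74 mm.

A8 (52 × 74 mm)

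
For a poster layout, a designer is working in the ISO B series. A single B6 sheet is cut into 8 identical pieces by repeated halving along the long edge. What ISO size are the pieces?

8 = 2^3, so 3 halving steps.
B6 → B7 → … → B9 after 3 steps.

B9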